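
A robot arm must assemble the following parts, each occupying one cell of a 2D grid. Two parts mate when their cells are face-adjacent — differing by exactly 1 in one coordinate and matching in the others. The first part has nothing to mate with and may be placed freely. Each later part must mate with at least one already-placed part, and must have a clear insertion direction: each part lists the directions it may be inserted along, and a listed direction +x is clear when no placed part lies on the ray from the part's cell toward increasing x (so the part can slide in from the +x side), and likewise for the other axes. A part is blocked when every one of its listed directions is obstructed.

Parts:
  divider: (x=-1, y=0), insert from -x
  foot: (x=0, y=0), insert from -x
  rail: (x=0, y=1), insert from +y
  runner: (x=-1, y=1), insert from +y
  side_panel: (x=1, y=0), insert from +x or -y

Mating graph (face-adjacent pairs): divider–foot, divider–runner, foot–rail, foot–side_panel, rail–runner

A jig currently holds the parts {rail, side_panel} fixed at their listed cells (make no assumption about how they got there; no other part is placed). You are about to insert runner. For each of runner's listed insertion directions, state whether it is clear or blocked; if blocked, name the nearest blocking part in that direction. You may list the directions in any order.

+y: clear

+y: ray from runner(-1, 1) has no placed part ⇒ clear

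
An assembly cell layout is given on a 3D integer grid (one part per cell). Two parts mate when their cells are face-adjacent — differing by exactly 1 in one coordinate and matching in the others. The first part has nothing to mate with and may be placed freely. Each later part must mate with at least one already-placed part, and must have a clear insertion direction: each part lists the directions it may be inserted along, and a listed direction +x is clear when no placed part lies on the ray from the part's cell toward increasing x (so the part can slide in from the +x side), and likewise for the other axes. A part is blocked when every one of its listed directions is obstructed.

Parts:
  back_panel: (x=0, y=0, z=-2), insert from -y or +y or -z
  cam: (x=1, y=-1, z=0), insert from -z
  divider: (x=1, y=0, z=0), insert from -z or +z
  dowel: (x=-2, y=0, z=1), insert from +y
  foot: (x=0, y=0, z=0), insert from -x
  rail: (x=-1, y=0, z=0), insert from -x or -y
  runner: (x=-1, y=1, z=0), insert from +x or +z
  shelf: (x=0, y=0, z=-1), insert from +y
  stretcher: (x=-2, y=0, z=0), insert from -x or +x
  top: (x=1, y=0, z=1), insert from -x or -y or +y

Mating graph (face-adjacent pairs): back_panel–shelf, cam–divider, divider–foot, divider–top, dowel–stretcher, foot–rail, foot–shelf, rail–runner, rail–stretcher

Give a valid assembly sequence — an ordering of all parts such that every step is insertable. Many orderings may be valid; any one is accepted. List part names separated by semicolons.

cam; divider; top; foot; rail; shelf; runner; stretcher; dowel; back_panel

1. cam@(1, -1, 0) [-z clear] — {cam}
2. divider@(1, 0, 0) [-z clear] — {cam, divider}
3. top@(1, 0, 1) [-x clear] — {cam, divider, top}
4. foot@(0, 0, 0) [-x clear] — {cam, divider, foot, top}
5. rail@(-1, 0, 0) [-x clear] — {cam, divider, foot, rail, top}
6. shelf@(0, 0, -1) [+y clear] — {cam, divider, foot, rail, shelf, top}
7. runner@(-1, 1, 0) [+x clear] — {cam, divider, foot, rail, runner, shelf, top}
8. stretcher@(-2, 0, 0) [-x clear] — {cam, divider, foot, rail, runner, shelf, stretcher, top}
9. dowel@(-2, 0, 1) [+y clear] — {cam, divider, dowel, foot, rail, runner, shelf, stretcher, top}
10. back_panel@(0, 0, -2) [-y clear] — {back_panel, cam, divider, dowel, foot, rail, runner, shelf, stretcher, top}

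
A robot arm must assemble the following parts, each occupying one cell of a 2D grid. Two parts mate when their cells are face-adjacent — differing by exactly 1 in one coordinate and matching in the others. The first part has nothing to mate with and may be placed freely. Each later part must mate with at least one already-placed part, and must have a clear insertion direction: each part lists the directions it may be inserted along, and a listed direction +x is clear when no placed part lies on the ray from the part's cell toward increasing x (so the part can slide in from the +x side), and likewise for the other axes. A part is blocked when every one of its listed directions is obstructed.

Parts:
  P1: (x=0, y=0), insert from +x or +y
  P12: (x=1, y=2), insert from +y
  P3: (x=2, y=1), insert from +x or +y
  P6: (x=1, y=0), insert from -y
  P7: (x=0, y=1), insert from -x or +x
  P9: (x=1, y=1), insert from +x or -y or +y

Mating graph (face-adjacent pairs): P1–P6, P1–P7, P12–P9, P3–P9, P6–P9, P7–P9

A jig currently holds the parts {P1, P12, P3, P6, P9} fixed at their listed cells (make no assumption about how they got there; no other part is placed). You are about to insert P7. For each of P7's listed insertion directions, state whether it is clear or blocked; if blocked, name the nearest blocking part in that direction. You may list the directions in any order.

-x: ray from P7(0, 1) has no placed part ⇒ clear
+x: nearest on ray is P9@(1, 1) ⇒ blocked

+x: blocked by P9; -x: clear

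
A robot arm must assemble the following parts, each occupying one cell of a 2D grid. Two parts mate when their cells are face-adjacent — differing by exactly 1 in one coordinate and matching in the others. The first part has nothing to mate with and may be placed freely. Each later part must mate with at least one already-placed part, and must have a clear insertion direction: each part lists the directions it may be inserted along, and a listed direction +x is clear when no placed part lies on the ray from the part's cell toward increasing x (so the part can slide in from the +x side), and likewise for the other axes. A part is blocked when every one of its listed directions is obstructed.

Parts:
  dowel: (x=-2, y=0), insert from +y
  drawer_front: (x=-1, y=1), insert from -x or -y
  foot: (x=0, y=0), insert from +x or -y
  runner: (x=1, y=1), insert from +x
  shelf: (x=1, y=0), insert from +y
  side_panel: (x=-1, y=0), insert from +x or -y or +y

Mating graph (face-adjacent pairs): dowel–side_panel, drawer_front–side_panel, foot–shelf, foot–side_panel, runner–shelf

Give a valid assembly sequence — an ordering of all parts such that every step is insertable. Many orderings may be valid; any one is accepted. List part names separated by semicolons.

1. shelf@(1, 0) [+y clear] — {shelf}
2. runner@(1, 1) [+x clear] — {runner, shelf}
3. foot@(0, 0) [-y clear] — {foot, runner, shelf}
4. side_panel@(-1, 0) [-y clear] — {foot, runner, shelf, side_panel}
5. drawer_front@(-1, 1) [-x clear] — {drawer_front, foot, runner, shelf, side_panel}
6. dowel@(-2, 0) [+y clear] — {dowel, drawer_front, foot, runner, shelf, side_panel}

shelf; runner; foot; side_panel; drawer_front; dowel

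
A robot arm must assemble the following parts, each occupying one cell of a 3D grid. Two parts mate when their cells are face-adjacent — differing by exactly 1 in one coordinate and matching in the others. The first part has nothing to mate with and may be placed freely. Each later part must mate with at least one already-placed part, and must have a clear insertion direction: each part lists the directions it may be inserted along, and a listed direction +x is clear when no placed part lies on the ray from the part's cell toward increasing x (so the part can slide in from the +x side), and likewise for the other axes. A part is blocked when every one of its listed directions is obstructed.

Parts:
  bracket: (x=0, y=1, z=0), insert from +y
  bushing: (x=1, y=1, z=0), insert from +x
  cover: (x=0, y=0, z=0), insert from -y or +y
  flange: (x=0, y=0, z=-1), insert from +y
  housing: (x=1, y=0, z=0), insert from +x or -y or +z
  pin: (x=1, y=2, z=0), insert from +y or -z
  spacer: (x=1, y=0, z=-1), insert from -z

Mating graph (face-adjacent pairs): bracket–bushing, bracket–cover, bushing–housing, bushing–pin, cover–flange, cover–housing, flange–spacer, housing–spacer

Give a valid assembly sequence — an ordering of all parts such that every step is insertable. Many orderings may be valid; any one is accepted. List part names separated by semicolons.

1. pin@(1, 2, 0) [+y clear] — {pin}
2. bushing@(1, 1, 0) [+x clear] — {bushing, pin}
3. bracket@(0, 1, 0) [+y clear] — {bracket, bushing, pin}
4. cover@(0, 0, 0) [-y clear] — {bracket, bushing, cover, pin}
5. flange@(0, 0, -1) [+y clear] — {bracket, bushing, cover, flange, pin}
6. spacer@(1, 0, -1) [-z clear] — {bracket, bushing, cover, flange, pin, spacer}
7. housing@(1, 0, 0) [+x clear] — {bracket, bushing, cover, flange, housing, pin, spacer}

pin; bushing; bracket; cover; flange; spacer; housing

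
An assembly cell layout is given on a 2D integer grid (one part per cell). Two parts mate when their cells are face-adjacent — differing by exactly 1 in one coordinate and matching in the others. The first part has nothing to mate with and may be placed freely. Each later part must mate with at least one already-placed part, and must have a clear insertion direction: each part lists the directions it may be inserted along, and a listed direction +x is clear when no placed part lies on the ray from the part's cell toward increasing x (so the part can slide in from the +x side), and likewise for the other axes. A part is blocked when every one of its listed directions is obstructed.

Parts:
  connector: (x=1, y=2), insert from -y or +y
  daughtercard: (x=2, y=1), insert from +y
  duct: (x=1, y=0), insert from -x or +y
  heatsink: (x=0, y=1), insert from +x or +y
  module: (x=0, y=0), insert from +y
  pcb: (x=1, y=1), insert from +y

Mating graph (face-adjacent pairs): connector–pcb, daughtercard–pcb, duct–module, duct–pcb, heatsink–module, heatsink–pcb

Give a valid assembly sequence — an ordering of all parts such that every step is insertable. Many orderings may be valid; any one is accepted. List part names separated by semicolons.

1. pcb@(1, 1) [+y clear] — {pcb}
2. duct@(1, 0) [-x clear] — {duct, pcb}
3. module@(0, 0) [+y clear] — {duct, module, pcb}
4. daughtercard@(2, 1) [+y clear] — {daughtercard, duct, module, pcb}
5. heatsink@(0, 1) [+y clear] — {daughtercard, duct, heatsink, module, pcb}
6. connector@(1, 2) [+y clear] — {connector, daughtercard, duct, heatsink, module, pcb}

pcb; duct; module; daughtercard; heatsink; connector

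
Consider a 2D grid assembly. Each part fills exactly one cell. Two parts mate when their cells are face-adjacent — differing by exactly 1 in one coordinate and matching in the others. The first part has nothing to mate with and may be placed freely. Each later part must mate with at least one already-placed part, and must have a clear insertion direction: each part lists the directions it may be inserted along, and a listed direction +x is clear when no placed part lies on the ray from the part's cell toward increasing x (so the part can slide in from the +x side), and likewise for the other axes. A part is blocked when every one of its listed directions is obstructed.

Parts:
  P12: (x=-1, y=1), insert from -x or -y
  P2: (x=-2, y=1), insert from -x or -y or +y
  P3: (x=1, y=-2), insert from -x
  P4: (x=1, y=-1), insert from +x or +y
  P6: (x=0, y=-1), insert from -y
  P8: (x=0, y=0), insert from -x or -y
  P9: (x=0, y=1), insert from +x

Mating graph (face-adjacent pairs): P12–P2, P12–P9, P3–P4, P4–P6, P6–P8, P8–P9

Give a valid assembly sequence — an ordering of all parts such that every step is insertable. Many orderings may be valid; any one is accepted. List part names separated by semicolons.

1. P2@(-2, 1) [-x clear] — {P2}
2. P12@(-1, 1) [-y clear] — {P12, P2}
3. P9@(0, 1) [+x clear] — {P12, P2, P9}
4. P8@(0, 0) [-x clear] — {P12, P2, P8, P9}
5. P6@(0, -1) [-y clear] — {P12, P2, P6, P8, P9}
6. P4@(1, -1) [+x clear] — {P12, P2, P4, P6, P8, P9}
7. P3@(1, -2) [-x clear] — {P12, P2, P3, P4, P6, P8, P9}

P2; P12; P9; P8; P6; P4; P3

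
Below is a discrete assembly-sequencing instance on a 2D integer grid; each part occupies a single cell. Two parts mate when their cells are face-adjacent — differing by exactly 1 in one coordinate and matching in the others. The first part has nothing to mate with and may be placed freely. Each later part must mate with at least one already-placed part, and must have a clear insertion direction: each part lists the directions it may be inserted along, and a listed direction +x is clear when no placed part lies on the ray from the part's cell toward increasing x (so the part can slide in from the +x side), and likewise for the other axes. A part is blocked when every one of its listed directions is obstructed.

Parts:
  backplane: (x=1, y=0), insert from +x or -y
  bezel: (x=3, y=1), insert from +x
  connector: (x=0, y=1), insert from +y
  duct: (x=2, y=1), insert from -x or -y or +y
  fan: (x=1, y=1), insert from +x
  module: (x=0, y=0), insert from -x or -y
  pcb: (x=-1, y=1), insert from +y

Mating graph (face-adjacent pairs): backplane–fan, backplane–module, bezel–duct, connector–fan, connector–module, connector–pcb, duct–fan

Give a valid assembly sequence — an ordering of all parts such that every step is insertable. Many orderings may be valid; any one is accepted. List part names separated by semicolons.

1. module@(0, 0) [-x clear] — {module}
2. backplane@(1, 0) [+x clear] — {backplane, module}
3. fan@(1, 1) [+x clear] — {backplane, fan, module}
4. duct@(2, 1) [-y clear] — {backplane, duct, fan, module}
5. bezel@(3, 1) [+x clear] — {backplane, bezel, duct, fan, module}
6. connector@(0, 1) [+y clear] — {backplane, bezel, connector, duct, fan, module}
7. pcb@(-1, 1) [+y clear] — {backplane, bezel, connector, duct, fan, module, pcb}

module; backplane; fan; duct; bezel; connector; pcb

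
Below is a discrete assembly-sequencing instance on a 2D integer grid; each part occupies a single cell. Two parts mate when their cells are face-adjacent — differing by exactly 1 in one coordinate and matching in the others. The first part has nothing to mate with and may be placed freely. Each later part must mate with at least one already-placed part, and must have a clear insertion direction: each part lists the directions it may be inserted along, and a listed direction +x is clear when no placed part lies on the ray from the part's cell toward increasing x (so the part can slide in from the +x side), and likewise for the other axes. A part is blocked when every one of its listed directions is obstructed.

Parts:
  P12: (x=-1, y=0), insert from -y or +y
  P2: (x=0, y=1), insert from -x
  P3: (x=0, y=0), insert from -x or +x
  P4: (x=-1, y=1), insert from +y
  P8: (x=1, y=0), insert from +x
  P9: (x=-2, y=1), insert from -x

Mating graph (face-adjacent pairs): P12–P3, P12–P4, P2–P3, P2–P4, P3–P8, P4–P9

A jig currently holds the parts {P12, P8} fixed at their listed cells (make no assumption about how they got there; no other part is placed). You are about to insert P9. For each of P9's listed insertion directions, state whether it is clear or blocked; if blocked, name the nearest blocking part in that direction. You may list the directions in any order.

-x: ray from P9(-2, 1) has no placed part ⇒ clear

-x: clear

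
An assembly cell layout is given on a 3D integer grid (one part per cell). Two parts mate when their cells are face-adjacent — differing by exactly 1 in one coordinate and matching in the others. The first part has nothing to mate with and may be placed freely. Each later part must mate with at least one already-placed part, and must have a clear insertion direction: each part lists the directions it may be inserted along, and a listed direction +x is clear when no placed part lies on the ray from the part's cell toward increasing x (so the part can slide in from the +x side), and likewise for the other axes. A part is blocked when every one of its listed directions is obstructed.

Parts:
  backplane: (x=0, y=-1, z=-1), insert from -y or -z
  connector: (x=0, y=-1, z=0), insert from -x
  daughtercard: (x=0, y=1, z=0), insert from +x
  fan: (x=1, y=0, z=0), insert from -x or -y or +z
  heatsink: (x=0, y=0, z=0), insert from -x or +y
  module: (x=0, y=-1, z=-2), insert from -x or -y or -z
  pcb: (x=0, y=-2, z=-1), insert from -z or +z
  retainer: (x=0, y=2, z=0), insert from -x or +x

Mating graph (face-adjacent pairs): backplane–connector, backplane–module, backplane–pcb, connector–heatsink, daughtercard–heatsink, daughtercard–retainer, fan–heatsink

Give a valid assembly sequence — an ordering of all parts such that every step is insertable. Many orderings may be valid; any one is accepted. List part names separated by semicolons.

1. connector@(0, -1, 0) [-x clear] — {connector}
2. heatsink@(0, 0, 0) [-x clear] — {connector, heatsink}
3. fan@(1, 0, 0) [-y clear] — {connector, fan, heatsink}
4. backplane@(0, -1, -1) [-y clear] — {backplane, connector, fan, heatsink}
5. module@(0, -1, -2) [-x clear] — {backplane, connector, fan, heatsink, module}
6. pcb@(0, -2, -1) [-z clear] — {backplane, connector, fan, heatsink, module, pcb}
7. daughtercard@(0, 1, 0) [+x clear] — {backplane, connector, daughtercard, fan, heatsink, module, pcb}
8. retainer@(0, 2, 0) [-x clear] — {backplane, connector, daughtercard, fan, heatsink, module, pcb, retainer}

connector; heatsink; fan; backplane; module; pcb; daughtercard; retainer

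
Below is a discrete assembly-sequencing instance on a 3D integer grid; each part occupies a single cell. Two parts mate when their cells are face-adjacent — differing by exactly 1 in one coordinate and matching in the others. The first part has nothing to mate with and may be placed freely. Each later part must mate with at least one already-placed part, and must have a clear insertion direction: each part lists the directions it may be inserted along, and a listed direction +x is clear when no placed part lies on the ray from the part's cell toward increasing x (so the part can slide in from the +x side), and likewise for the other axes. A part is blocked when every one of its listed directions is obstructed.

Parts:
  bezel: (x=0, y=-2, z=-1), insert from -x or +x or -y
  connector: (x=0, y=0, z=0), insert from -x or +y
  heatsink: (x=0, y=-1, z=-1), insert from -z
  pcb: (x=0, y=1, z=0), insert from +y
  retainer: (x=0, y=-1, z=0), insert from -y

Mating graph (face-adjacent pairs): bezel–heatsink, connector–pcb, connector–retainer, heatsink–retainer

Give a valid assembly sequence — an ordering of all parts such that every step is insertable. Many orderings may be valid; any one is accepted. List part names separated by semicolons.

retainer; heatsink; bezel; connector; pcb

1. retainer@(0, -1, 0) [-y clear] — {retainer}
2. heatsink@(0, -1, -1) [-z clear] — {heatsink, retainer}
3. bezel@(0, -2, -1) [-x clear] — {bezel, heatsink, retainer}
4. connector@(0, 0, 0) [-x clear] — {bezel, connector, heatsink, retainer}
5. pcb@(0, 1, 0) [+y clear] — {bezel, connector, heatsink, pcb, retainer}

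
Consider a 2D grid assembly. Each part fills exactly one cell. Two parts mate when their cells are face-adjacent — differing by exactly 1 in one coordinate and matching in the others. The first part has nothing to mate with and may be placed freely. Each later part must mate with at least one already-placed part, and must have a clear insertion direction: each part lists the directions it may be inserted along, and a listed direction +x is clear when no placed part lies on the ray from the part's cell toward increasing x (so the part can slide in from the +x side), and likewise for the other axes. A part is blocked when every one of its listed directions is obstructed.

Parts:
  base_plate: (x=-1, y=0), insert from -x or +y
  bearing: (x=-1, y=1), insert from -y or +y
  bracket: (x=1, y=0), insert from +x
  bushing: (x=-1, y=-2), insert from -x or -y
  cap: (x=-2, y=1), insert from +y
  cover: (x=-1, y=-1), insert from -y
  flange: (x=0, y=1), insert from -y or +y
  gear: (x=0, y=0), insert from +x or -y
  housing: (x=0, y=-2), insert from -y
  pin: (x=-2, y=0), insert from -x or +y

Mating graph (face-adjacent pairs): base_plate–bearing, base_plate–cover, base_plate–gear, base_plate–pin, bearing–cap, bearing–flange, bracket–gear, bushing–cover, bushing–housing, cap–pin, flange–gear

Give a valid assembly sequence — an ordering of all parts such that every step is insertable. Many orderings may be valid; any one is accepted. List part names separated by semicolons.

bearing; base_plate; gear; flange; bracket; cover; pin; cap; bushing; housing

1. bearing@(-1, 1) [-y clear] — {bearing}
2. base_plate@(-1, 0) [-x clear] — {base_plate, bearing}
3. gear@(0, 0) [+x clear] — {base_plate, bearing, gear}
4. flange@(0, 1) [+y clear] — {base_plate, bearing, flange, gear}
5. bracket@(1, 0) [+x clear] — {base_plate, bearing, bracket, flange, gear}
6. cover@(-1, -1) [-y clear] — {base_plate, bearing, bracket, cover, flange, gear}
7. pin@(-2, 0) [-x clear] — {base_plate, bearing, bracket, cover, flange, gear, pin}
8. cap@(-2, 1) [+y clear] — {base_plate, bearing, bracket, cap, cover, flange, gear, pin}
9. bushing@(-1, -2) [-x clear] — {base_plate, bearing, bracket, bushing, cap, cover, flange, gear, pin}
10. housing@(0, -2) [-y clear] — {base_plate, bearing, bracket, bushing, cap, cover, flange, gear, housing, pin}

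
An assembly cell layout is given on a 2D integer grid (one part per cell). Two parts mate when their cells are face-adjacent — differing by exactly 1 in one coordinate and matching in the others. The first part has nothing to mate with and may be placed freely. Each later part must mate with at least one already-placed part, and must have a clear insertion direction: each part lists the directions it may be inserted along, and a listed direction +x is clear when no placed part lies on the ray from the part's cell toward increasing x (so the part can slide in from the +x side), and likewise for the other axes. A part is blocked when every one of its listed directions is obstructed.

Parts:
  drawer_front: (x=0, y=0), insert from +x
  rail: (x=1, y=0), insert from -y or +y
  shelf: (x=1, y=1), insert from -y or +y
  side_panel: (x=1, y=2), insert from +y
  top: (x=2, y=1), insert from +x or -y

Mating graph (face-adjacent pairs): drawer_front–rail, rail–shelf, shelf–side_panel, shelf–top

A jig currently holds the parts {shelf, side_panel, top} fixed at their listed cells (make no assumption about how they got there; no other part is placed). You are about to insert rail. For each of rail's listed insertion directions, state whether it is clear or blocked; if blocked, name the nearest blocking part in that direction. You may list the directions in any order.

-y: ray from rail(1, 0) has no placed part ⇒ clear
+y: nearest on ray is shelf@(1, 1) ⇒ blocked

+y: blocked by shelf; -y: clear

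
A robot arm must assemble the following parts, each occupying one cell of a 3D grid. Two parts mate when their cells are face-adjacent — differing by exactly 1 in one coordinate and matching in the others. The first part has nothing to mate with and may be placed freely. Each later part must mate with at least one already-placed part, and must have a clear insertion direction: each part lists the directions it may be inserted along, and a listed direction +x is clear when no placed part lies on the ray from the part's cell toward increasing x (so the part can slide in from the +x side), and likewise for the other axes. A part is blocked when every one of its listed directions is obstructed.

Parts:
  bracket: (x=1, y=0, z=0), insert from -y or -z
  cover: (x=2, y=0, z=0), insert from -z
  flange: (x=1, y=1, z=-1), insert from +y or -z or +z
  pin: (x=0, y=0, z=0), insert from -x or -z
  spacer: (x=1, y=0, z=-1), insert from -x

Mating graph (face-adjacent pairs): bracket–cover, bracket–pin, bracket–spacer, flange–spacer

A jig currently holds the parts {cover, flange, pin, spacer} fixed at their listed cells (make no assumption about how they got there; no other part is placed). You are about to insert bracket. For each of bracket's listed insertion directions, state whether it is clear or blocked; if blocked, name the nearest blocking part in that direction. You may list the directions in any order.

-y: ray from bracket(1, 0, 0) has no placed part ⇒ clear
-z: nearest on ray is spacer@(1, 0, -1) ⇒ blocked

-y: clear; -z: blocked by spacer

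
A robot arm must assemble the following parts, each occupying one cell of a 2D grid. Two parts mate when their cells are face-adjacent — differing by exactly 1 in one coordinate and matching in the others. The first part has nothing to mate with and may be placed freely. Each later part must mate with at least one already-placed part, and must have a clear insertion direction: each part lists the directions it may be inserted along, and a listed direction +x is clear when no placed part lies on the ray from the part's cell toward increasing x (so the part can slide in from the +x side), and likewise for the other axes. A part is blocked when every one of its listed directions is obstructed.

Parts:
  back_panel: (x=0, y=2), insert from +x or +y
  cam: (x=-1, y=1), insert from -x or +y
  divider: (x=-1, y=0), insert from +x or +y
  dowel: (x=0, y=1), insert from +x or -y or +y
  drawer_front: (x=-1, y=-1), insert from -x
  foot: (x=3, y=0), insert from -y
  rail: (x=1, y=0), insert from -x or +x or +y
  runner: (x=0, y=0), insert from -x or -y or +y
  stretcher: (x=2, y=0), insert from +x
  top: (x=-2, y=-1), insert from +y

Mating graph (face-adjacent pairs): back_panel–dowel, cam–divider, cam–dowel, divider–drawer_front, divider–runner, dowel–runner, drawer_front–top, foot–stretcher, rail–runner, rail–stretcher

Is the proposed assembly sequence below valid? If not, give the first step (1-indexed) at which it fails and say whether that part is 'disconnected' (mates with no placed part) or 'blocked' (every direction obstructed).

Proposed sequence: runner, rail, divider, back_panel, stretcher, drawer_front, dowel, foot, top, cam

1. runner@(0, 0) [-x clear] — {runner}
2. rail@(1, 0) [+x clear] — {rail, runner}
3. divider@(-1, 0) [+y clear] — {divider, rail, runner}
4. back_panel@(0, 2) — no placed neighbour ⇒ disconnected

Invalid at step 4 (disconnected)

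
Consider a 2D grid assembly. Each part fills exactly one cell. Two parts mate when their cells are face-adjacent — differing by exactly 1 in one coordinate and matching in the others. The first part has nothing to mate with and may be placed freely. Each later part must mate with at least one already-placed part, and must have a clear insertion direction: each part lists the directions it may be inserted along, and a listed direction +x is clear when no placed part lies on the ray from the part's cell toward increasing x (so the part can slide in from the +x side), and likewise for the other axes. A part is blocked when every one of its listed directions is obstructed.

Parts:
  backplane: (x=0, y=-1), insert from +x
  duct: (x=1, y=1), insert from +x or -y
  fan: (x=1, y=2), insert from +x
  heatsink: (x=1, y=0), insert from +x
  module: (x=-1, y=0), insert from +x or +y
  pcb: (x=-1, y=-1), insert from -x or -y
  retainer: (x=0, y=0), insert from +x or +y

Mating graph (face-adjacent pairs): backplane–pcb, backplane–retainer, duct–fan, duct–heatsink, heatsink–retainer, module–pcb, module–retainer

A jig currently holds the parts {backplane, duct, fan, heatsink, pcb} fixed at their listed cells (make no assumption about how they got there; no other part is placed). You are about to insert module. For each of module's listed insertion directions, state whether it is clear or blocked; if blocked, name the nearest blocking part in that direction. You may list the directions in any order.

+x: nearest on ray is heatsink@(1, 0) ⇒ blocked
+y: ray from module(-1, 0) has no placed part ⇒ clear

+x: blocked by heatsink; +y: clear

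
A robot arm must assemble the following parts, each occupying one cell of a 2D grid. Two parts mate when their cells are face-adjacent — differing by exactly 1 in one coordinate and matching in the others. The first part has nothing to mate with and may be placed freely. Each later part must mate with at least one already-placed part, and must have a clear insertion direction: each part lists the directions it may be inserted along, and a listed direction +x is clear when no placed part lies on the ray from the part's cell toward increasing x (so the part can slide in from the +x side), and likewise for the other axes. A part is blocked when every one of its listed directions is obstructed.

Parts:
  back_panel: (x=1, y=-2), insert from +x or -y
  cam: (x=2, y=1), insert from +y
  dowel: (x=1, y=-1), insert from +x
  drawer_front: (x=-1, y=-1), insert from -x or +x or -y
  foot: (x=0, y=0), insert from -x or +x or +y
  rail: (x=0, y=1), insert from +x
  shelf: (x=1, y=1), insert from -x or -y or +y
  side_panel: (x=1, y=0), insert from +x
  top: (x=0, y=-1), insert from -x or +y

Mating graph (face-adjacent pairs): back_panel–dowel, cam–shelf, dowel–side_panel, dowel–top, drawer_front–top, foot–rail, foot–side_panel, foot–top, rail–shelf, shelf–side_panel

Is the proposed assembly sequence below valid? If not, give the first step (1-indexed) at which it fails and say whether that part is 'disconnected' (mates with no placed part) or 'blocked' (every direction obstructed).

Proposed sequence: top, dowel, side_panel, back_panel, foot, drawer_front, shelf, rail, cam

1. top@(0, -1) [-x clear] — {top}
2. dowel@(1, -1) [+x clear] — {dowel, top}
3. side_panel@(1, 0) [+x clear] — {dowel, side_panel, top}
4. back_panel@(1, -2) [+x clear] — {back_panel, dowel, side_panel, top}
5. foot@(0, 0) [-x clear] — {back_panel, dowel, foot, side_panel, top}
6. drawer_front@(-1, -1) [-x clear] — {back_panel, dowel, drawer_front, foot, side_panel, top}
7. shelf@(1, 1) [-x clear] — {back_panel, dowel, drawer_front, foot, shelf, side_panel, top}
8. rail@(0, 1) — +x all obstructed ⇒ blocked

Invalid at step 8 (blocked)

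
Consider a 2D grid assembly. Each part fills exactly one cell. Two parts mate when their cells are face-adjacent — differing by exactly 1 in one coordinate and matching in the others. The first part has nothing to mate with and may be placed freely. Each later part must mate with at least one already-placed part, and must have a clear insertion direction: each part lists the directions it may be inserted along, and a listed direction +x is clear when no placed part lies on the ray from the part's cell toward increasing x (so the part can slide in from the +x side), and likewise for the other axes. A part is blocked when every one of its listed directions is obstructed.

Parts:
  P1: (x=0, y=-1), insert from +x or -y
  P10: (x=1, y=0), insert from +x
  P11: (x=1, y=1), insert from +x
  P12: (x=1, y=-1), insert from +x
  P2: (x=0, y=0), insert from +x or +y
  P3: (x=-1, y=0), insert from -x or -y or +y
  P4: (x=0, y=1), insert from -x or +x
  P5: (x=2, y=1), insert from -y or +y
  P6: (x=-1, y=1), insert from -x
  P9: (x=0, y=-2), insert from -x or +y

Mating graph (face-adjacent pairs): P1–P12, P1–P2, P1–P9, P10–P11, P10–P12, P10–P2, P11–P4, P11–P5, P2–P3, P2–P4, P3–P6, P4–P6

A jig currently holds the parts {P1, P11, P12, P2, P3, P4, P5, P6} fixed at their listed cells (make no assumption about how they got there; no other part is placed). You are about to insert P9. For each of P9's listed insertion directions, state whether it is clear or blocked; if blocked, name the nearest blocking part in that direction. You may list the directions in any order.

-x: ray from P9(0, -2) has no placed part ⇒ clear
+y: nearest on ray is P1@(0, -1) ⇒ blocked

+y: blocked by P1; -x: clear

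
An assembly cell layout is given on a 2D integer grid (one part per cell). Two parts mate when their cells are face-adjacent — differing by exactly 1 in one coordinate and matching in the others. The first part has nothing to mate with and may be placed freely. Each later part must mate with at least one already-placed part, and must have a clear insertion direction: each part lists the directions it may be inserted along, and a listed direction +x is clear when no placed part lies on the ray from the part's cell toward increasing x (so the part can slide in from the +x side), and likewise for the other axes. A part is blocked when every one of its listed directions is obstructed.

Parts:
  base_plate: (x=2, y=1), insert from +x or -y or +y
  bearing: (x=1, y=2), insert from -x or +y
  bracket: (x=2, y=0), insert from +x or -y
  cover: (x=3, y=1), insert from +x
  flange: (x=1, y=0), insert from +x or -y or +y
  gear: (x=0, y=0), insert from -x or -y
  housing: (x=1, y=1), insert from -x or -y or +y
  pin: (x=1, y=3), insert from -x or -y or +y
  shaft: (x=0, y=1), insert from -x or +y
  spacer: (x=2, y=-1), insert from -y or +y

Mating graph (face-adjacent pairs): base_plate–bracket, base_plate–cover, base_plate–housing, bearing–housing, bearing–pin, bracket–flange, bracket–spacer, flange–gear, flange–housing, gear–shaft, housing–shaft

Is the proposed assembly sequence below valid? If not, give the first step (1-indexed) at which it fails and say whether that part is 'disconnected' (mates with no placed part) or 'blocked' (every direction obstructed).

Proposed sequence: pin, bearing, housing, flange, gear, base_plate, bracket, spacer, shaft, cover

1. pin@(1, 3) [-x clear] — {pin}
2. bearing@(1, 2) [-x clear] — {bearing, pin}
3. housing@(1, 1) [-x clear] — {bearing, housing, pin}
4. flange@(1, 0) [+x clear] — {bearing, flange, housing, pin}
5. gear@(0, 0) [-x clear] — {bearing, flange, gear, housing, pin}
6. base_plate@(2, 1) [+x clear] — {base_plate, bearing, flange, gear, housing, pin}
7. bracket@(2, 0) [+x clear] — {base_plate, bearing, bracket, flange, gear, housing, pin}
8. spacer@(2, -1) [-y clear] — {base_plate, bearing, bracket, flange, gear, housing, pin, spacer}
9. shaft@(0, 1) [-x clear] — {base_plate, bearing, bracket, flange, gear, housing, pin, shaft, spacer}
10. cover@(3, 1) [+x clear] — {base_plate, bearing, bracket, cover, flange, gear, housing, pin, shaft, spacer}

Valid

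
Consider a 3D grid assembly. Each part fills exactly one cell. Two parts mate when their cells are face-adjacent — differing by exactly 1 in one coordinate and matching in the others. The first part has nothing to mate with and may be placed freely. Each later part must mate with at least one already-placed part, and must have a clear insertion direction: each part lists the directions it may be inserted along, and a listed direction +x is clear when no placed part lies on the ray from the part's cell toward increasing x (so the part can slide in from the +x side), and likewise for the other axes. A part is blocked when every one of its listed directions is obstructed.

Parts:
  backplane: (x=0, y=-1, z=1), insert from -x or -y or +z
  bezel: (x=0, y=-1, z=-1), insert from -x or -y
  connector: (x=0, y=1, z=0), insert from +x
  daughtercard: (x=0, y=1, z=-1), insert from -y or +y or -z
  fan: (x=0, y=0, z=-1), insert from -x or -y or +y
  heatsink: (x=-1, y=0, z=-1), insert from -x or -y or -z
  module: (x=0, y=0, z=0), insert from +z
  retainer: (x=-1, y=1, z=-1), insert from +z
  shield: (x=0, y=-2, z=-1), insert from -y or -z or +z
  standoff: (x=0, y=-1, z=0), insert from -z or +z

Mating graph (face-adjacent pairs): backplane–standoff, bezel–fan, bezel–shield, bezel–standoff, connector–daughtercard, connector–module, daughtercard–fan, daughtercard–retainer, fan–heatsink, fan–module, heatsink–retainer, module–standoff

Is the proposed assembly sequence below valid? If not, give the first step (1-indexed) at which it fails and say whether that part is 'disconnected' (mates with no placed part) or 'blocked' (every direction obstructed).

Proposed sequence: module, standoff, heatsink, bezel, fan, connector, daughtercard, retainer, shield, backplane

1. module@(0, 0, 0) [+z clear] — {module}
2. standoff@(0, -1, 0) [-z clear] — {module, standoff}
3. heatsink@(-1, 0, -1) — no placed neighbour ⇒ disconnected

Invalid at step 3 (disconnected)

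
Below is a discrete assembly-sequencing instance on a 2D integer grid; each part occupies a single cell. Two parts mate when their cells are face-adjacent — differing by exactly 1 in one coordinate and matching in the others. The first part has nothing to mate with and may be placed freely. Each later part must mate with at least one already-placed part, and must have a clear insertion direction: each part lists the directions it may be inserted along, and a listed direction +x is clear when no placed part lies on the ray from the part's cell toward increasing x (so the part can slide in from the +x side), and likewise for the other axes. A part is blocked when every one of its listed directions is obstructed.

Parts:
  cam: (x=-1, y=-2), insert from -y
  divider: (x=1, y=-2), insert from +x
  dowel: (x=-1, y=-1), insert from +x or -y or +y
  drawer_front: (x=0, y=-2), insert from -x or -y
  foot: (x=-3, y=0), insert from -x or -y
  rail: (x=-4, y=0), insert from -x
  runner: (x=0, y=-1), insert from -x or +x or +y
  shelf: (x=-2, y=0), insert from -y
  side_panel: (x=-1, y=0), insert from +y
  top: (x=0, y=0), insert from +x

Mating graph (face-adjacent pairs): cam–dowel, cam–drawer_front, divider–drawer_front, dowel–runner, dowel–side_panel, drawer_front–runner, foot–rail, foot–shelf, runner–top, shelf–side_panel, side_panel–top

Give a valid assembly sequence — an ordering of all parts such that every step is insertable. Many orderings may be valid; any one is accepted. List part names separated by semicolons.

1. divider@(1, -2) [+x clear] — {divider}
2. drawer_front@(0, -2) [-x clear] — {divider, drawer_front}
3. cam@(-1, -2) [-y clear] — {cam, divider, drawer_front}
4. runner@(0, -1) [-x clear] — {cam, divider, drawer_front, runner}
5. top@(0, 0) [+x clear] — {cam, divider, drawer_front, runner, top}
6. dowel@(-1, -1) [+y clear] — {cam, divider, dowel, drawer_front, runner, top}
7. side_panel@(-1, 0) [+y clear] — {cam, divider, dowel, drawer_front, runner, side_panel, top}
8. shelf@(-2, 0) [-y clear] — {cam, divider, dowel, drawer_front, runner, shelf, side_panel, top}
9. foot@(-3, 0) [-x clear] — {cam, divider, dowel, drawer_front, foot, runner, shelf, side_panel, top}
10. rail@(-4, 0) [-x clear] — {cam, divider, dowel, drawer_front, foot, rail, runner, shelf, side_panel, top}

divider; drawer_front; cam; runner; top; dowel; side_panel; shelf; foot; rail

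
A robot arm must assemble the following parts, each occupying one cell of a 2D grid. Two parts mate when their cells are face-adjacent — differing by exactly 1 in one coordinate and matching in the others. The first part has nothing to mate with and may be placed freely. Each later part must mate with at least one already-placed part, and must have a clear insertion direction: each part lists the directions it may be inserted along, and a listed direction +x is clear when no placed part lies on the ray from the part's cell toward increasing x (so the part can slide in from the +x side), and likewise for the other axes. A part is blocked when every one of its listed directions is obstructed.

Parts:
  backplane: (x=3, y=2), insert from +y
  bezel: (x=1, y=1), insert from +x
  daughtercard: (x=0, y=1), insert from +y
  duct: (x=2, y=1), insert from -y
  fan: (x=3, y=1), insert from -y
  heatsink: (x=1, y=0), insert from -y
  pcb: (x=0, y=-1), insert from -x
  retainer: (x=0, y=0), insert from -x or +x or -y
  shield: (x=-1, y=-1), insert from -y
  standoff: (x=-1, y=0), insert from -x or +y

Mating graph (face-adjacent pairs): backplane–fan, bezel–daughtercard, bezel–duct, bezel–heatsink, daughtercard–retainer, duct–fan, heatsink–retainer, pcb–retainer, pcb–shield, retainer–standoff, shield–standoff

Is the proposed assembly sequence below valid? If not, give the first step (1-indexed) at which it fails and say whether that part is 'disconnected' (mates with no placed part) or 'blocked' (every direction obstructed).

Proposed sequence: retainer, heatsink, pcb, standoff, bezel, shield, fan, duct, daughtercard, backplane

1. retainer@(0, 0) [-x clear] — {retainer}
2. heatsink@(1, 0) [-y clear] — {heatsink, retainer}
3. pcb@(0, -1) [-x clear] — {heatsink, pcb, retainer}
4. standoff@(-1, 0) [-x clear] — {heatsink, pcb, retainer, standoff}
5. bezel@(1, 1) [+x clear] — {bezel, heatsink, pcb, retainer, standoff}
6. shield@(-1, -1) [-y clear] — {bezel, heatsink, pcb, retainer, shield, standoff}
7. fan@(3, 1) — no placed neighbour ⇒ disconnected

Invalid at step 7 (disconnected)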